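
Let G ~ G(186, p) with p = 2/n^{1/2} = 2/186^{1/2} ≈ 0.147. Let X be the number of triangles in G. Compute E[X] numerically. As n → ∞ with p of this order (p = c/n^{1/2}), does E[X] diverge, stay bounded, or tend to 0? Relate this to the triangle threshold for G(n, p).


Number of potential triangles: C(186, 3) = 1055240.
Each occurs with probability p³ ≈ (0.147)³ ≈ 3.15370e-03.
By linearity: E[X] = C(186, 3)·p³ ≈ 1055240 · 3.15370e-03 ≈ 3327.912.
Since α = 1/2 < 1, p = c/n^{1/2} ≫ 1/n is above the triangle threshold p ~ 1/n. Asymptotically E[X] ~ (c³/6)·n^{3(1−α)} = (2³/6)·n^{1.5} → ∞; triangles are abundant w.h.p.

E[X] ≈ 3327.912; in regime p = Θ(1/n^{1/2}) E[X] diverges (above the triangle threshold p ~ 1/n).


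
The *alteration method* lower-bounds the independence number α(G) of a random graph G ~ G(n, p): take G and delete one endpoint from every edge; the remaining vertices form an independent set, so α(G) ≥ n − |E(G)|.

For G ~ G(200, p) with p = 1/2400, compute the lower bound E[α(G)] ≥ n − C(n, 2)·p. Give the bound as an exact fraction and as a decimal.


E[|E(G)|] = C(200, 2)·p = 19900 · (1/2400) = 199/24.
E[α(G)] ≥ n − E[|E(G)|] = 200 − 199/24 = 4601/24.
Numerically: ≈ 191.708333.
(This is only a lower bound; the true E[α(G)] may be larger.)

E[α(G)] ≥ 4601/24 ≈ 191.708333.


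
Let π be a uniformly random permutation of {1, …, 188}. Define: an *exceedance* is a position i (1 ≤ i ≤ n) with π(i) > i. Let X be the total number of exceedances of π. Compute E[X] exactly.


Write X = Σ_{i=1}^{188} X_i, where X_i = 1_{π(i) > i}.
For each fixed i, π(i) is uniform over {1, …, 188} (marginal of a uniform permutation), so P[π(i) > i] = (n − i)/n. Summing: Σ_{i=1}^{188} (n − i)/n = (0 + 1 + … + 187)/188 = 188(188 − 1)/(2·188) = (188 − 1)/2.
Hence E[X] = Σ_{i=1}^{188} (188 − i)/188 = 187/2 ≈ 93.500.

E[X] = 187/2 = 93.500.


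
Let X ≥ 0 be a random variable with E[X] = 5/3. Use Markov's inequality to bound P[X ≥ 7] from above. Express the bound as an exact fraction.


μ = E[X] = 5/3, a = 7.
Markov: P[X ≥ 7] ≤ μ/a = (5/3)/7 = 5/21.
Numerically: ≈ 0.238.
(Since a = 7 > μ = 1.667, the bound 5/21 is < 1 and informative.)

P[X ≥ 7] ≤ 5/21 ≈ 0.238.


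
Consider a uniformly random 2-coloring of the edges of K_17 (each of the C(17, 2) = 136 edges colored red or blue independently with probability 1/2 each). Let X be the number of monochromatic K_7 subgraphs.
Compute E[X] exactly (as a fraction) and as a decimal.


Let X = Σ_S X_S over the C(17, 7) = 19448 subsets S of size 7, where X_S = 1 if the K_7 on S is monochromatic.
For a fixed S, the K_7 on S has C(7, 2) = 21 edges. P[all 21 edges red] = (1/2)^21, and likewise for blue, so P[monochromatic] = 2·(1/2)^21 = 2^{1 − 21} = 1/1048576.
By linearity: E[X] = C(17, 7) · 2^{1 − 21} = 19448 · 1/1048576 = 2431/131072.
Numerically: E[X] ≈ 0.01855.

E[X] = C(17,7)·2^(1−C(7,2)) = 2431/131072 ≈ 0.01855.


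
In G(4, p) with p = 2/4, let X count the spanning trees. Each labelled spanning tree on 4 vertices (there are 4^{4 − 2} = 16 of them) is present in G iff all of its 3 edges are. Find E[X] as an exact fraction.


K_4 has 4^{4 − 2} = 16 labelled spanning trees.
For each such spanning tree H, let X_H = 1 if all 3 edges of H are present in G. Then P[X_H = 1] = p^{3} = (1/2)^{3} = 1/8.
Summing the indicators: E[X] = Σ_H E[X_H] = 16 · p^{3} = 16 · 1/8 = 2.
Numerically: E[X] ≈ 2.

E[X] = 16 · (1/2)^{3} = 2 ≈ 2.


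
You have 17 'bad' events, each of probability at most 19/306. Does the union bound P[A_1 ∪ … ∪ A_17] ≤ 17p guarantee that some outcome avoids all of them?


Union bound: P[∪_{i=1}^{17} A_i] ≤ Σ_i P[A_i] ≤ 17·p = 17·(19/306) = 19/18.
Numerically: 19/18 ≈ 1.0555556.
Is 19/18 < 1? NO.
Since the bound 19/18 is ≥ 1, the union bound is uninformative here; it does NOT by itself certify existence.

17·p = 19/18 ≈ 1.0555556; existence NOT certified by the union bound.


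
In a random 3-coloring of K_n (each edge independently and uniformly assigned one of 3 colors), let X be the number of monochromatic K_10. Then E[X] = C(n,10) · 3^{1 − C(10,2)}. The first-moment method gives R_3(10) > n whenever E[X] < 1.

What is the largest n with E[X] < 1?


We need C(n, 10) · 3^{1 − 45} < 1, i.e. C(n, 10) < 3^{45 − 1} = 984770902183611232881.
Check values of n near the boundary:
  n = 570: C(570, 10) = 921524823451961408691; 921524823451961408691 < 984770902183611232881? YES
  n = 571: C(571, 10) = 937951290893172842001; 937951290893172842001 < 984770902183611232881? YES
  n = 572: C(572, 10) = 954640815642161682606; 954640815642161682606 < 984770902183611232881? YES
  n = 573: C(573, 10) = 971597135635805762226; 971597135635805762226 < 984770902183611232881? YES
  n = 574: C(574, 10) = 988824035203816502691; 988824035203816502691 < 984770902183611232881? NO
The largest n with C(n, 10) < 984770902183611232881 is n = 573 (where E[X] = 35985079097622435638/36472996377170786403 ≈ 0.986623). Hence R_3(10) > 573, i.e. R_3(10) ≥ 574.

Largest n = 573; hence R_3(10) > 573.


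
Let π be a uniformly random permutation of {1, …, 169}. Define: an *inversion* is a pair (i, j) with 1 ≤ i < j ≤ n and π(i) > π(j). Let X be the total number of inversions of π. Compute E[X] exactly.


Write X = Σ X_I over the C(169, 2) = 14196 pairs i < j, with X_I the indicator of one inversion.
There are 14196 indicators.
For each fixed pair i < j, the values π(i) and π(j) are two distinct elements of {1, …, 169} in uniformly random order; by symmetry P[π(i) > π(j)] = 1/2.
By linearity: E[X] = 14196 · (1/2) = C(169, 2) · (1/2) = 14196/2 = 7098 ≈ 7098.000000.

E[X] = 7098 = 7098.000000.


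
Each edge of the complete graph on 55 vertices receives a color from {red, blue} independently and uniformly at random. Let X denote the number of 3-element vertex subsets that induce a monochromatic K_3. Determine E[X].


Let X = Σ_S X_S over the C(55, 3) = 26235 subsets S of size 3, where X_S = 1 if the K_3 on S is monochromatic.
For a fixed S, the K_3 on S has C(3, 2) = 3 edges. P[all 3 edges red] = (1/2)^3, and likewise for blue, so P[monochromatic] = 2·(1/2)^3 = 2^{1 − 3} = 1/4.
By linearity: E[X] = C(55, 3) · 2^{1 − 3} = 26235 · 1/4 = 26235/4.
Numerically: E[X] ≈ 6558.750.

E[X] = C(55,3)·2^(1−C(3,2)) = 26235/4 ≈ 6558.750.


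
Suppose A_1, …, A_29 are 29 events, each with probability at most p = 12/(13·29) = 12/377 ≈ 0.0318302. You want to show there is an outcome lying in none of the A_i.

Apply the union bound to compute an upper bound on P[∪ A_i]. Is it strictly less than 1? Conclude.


Union bound: P[∪_{i=1}^{29} A_i] ≤ Σ_i P[A_i] ≤ 29·p = 29·(12/377) = 12/13.
Numerically: 12/13 ≈ 0.9230769.
Is 12/13 < 1? YES.
Since P[∪ A_i] ≤ 12/13 < 1, the complement has P[∩ A_i^c] ≥ 1 − 12/13 = 1/13 > 0, so some outcome avoids every A_i.

29·p = 12/13 ≈ 0.9230769; existence CERTIFIED by the union bound.


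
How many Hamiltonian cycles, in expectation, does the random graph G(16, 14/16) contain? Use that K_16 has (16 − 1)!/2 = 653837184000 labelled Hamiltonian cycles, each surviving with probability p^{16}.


K_16 has (16 − 1)!/2 = 653837184000 labelled Hamiltonian cycles.
For each such Hamiltonian cycle H, let X_H = 1 if all 16 edges of H are present in G. Then P[X_H = 1] = p^{16} = (7/8)^{16} = 33232930569601/281474976710656.
By linearity: E[X] = Σ_H E[X_H] = 653837184000 · p^{16} = 653837184000 · 33232930569601/281474976710656 = 21219654042671322112875/274877906944.
Numerically: E[X] ≈ 7.7197e+10.

E[X] = 653837184000 · (7/8)^{16} = 21219654042671322112875/274877906944 ≈ 7.7197e+10.


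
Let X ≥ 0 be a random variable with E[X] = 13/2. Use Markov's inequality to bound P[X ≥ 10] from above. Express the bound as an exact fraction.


μ = E[X] = 13/2, a = 10.
Markov: P[X ≥ 10] ≤ μ/a = (13/2)/10 = 13/20.
Numerically: ≈ 0.650000.
(Since a = 10 > μ = 6.500000, the bound 13/20 is < 1 and informative.)

P[X ≥ 10] ≤ 13/20 ≈ 0.650000.


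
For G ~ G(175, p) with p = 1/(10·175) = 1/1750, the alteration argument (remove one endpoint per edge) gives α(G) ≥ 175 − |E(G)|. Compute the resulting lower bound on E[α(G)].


E[|E(G)|] = C(175, 2)·p = 15225 · (1/1750) = 87/10.
E[α(G)] ≥ n − E[|E(G)|] = 175 − 87/10 = 1663/10.
Numerically: ≈ 166.30000.
(This is only a lower bound; the true E[α(G)] may be larger.)

E[α(G)] ≥ 1663/10 ≈ 166.30000.


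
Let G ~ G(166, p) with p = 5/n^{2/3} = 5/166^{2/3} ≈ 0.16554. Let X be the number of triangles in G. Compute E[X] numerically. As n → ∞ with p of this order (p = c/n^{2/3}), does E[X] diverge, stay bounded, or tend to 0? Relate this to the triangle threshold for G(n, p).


Number of potential triangles: C(166, 3) = 748660.
Each occurs with probability p³ ≈ (0.16554)³ ≈ 4.5362172e-03.
By linearity: E[X] = C(166, 3)·p³ ≈ 748660 · 4.5362172e-03 ≈ 3396.08434.
Since α = 2/3 < 1, p = c/n^{2/3} ≫ 1/n is above the triangle threshold p ~ 1/n. Asymptotically E[X] ~ (c³/6)·n^{3(1−α)} = (5³/6)·n^{1} → ∞; triangles are abundant w.h.p.

E[X] ≈ 3396.08434; in regime p = Θ(1/n^{2/3}) E[X] diverges (above the triangle threshold p ~ 1/n).


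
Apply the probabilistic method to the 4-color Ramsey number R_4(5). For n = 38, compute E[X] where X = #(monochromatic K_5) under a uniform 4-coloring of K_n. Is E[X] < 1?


E[X] = C(38, 5) · 4^{1 − 10} = 501942 · 4^{−9} = 501942/262144.
As a reduced fraction: E[X] = 250971/131072 ≈ 1.9147568.
Is E[X] < 1? NO.
Since E[X] ≥ 1, the first-moment bound is inconclusive at n = 38; it does NOT by itself certify R_4(5) > 38.

E[X] = 250971/131072 ≈ 1.9147568; E[X] ≥ 1; first-moment method inconclusive here.


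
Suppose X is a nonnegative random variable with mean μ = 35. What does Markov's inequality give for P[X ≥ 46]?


μ = E[X] = 35, a = 46.
Markov: P[X ≥ 46] ≤ μ/a = (35)/46 = 35/46.
Numerically: ≈ 0.76087.
(Since a = 46 > μ = 35.00000, the bound 35/46 is < 1 and informative.)

P[X ≥ 46] ≤ 35/46 ≈ 0.76087.


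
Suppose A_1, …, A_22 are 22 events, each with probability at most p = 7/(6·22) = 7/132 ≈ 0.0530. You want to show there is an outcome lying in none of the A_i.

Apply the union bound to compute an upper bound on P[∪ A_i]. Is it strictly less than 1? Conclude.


Union bound: P[∪_{i=1}^{22} A_i] ≤ Σ_i P[A_i] ≤ 22·p = 22·(7/132) = 7/6.
Numerically: 7/6 ≈ 1.1667.
Is 7/6 < 1? NO.
Since the bound 7/6 is ≥ 1, the union bound is uninformative here; it does NOT by itself certify existence.

22·p = 7/6 ≈ 1.1667; existence NOT certified by the union bound.


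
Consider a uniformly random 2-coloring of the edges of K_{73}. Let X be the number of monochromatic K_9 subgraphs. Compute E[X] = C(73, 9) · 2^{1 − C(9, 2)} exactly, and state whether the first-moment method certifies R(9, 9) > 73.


E[X] = C(73, 9) · 2^{1 − 36} = 97082021465 · 2^{−35} = 97082021465/34359738368.
As a reduced fraction: E[X] = 97082021465/34359738368 ≈ 2.8254587.
Is E[X] < 1? NO.
Since E[X] ≥ 1, the first-moment bound is inconclusive at n = 73; it does NOT by itself certify R(9, 9) > 73.

E[X] = 97082021465/34359738368 ≈ 2.8254587; E[X] ≥ 1; first-moment method inconclusive here.


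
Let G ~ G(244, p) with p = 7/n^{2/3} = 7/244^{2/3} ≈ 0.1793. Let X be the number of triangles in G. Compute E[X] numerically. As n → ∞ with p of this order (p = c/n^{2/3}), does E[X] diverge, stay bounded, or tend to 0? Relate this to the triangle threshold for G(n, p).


Number of potential triangles: C(244, 3) = 2391444.
Each occurs with probability p³ ≈ (0.1793)³ ≈ 5.761220e-03.
By linearity: E[X] = C(244, 3)·p³ ≈ 2391444 · 5.761220e-03 ≈ 13777.6352.
Since α = 2/3 < 1, p = c/n^{2/3} ≫ 1/n is above the triangle threshold p ~ 1/n. Asymptotically E[X] ~ (c³/6)·n^{3(1−α)} = (7³/6)·n^{1} → ∞; triangles are abundant w.h.p.

E[X] ≈ 13777.6352; in regime p = Θ(1/n^{2/3}) E[X] diverges (above the triangle threshold p ~ 1/n).


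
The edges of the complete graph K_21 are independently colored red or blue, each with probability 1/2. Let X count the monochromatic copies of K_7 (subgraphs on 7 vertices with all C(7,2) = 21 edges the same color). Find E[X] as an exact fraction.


Let X = Σ_S X_S over the C(21, 7) = 116280 subsets S of size 7, where X_S = 1 if the K_7 on S is monochromatic.
For a fixed S, the K_7 on S has C(7, 2) = 21 edges. P[all 21 edges red] = (1/2)^21, and likewise for blue, so P[monochromatic] = 2·(1/2)^21 = 2^{1 − 21} = 1/1048576.
By linearity of expectation: E[X] = C(21, 7) · 2^{1 − 21} = 116280 · 1/1048576 = 14535/131072.
Numerically: E[X] ≈ 0.11089.

E[X] = C(21,7)·2^(1−C(7,2)) = 14535/131072 ≈ 0.11089.


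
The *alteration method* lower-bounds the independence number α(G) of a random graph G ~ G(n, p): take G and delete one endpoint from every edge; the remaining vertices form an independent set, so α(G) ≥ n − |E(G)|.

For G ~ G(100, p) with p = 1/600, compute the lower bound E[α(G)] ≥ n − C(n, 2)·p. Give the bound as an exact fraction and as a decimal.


E[|E(G)|] = C(100, 2)·p = 4950 · (1/600) = 33/4.
E[α(G)] ≥ n − E[|E(G)|] = 100 − 33/4 = 367/4.
Numerically: ≈ 91.750.
(This is only a lower bound; the true E[α(G)] may be larger.)

E[α(G)] ≥ 367/4 ≈ 91.750.


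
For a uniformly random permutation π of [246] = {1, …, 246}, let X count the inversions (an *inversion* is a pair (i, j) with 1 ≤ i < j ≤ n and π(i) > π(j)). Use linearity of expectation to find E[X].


Write X = Σ X_I over the C(246, 2) = 30135 pairs i < j, with X_I the indicator of one inversion.
There are 30135 indicators.
For each fixed pair i < j, the values π(i) and π(j) are two distinct elements of {1, …, 246} in uniformly random order; by symmetry P[π(i) > π(j)] = 1/2.
By linearity: E[X] = 30135 · (1/2) = C(246, 2) · (1/2) = 30135/2 = 30135/2 ≈ 15067.500000.

E[X] = 30135/2 = 15067.500000.


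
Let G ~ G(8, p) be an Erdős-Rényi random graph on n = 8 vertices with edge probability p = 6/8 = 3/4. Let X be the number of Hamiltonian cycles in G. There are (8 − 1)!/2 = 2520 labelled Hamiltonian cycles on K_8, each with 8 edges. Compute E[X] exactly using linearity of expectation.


K_8 has (8 − 1)!/2 = 2520 labelled Hamiltonian cycles.
For each such Hamiltonian cycle H, let X_H = 1 if all 8 edges of H are present in G. Then P[X_H = 1] = p^{8} = (3/4)^{8} = 6561/65536.
Summing the indicators: E[X] = Σ_H E[X_H] = 2520 · p^{8} = 2520 · 6561/65536 = 2066715/8192.
Numerically: E[X] ≈ 252.3.

E[X] = 2520 · (3/4)^{8} = 2066715/8192 ≈ 252.3.


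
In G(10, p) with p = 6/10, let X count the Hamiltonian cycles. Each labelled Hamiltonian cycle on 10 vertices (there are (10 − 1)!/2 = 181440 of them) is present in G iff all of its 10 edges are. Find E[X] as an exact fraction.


K_10 has (10 − 1)!/2 = 181440 labelled Hamiltonian cycles.
For each such Hamiltonian cycle H, let X_H = 1 if all 10 edges of H are present in G. Then P[X_H = 1] = p^{10} = (3/5)^{10} = 59049/9765625.
By linearity: E[X] = Σ_H E[X_H] = 181440 · p^{10} = 181440 · 59049/9765625 = 2142770112/1953125.
Numerically: E[X] ≈ 1097.1.

E[X] = 181440 · (3/5)^{10} = 2142770112/1953125 ≈ 1097.1.


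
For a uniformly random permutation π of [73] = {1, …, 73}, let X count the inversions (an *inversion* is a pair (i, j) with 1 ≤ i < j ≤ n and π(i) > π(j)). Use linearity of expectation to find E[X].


Write X = Σ X_I over the C(73, 2) = 2628 pairs i < j, with X_I the indicator of one inversion.
There are 2628 indicators.
For each fixed pair i < j, the values π(i) and π(j) are two distinct elements of {1, …, 73} in uniformly random order; by symmetry P[π(i) > π(j)] = 1/2.
By linearity: E[X] = 2628 · (1/2) = C(73, 2) · (1/2) = 2628/2 = 1314 ≈ 1314.000000.

E[X] = 1314 = 1314.000000.


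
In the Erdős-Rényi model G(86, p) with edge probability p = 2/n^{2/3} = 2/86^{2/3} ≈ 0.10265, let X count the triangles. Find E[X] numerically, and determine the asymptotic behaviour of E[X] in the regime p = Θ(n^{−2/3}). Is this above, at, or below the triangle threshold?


Number of potential triangles: C(86, 3) = 102340.
Each occurs with probability p³ ≈ (0.10265)³ ≈ 1.0816658e-03.
By linearity: E[X] = C(86, 3)·p³ ≈ 102340 · 1.0816658e-03 ≈ 110.69767.
Since α = 2/3 < 1, p = c/n^{2/3} ≫ 1/n is above the triangle threshold p ~ 1/n. Asymptotically E[X] ~ (c³/6)·n^{3(1−α)} = (2³/6)·n^{1} → ∞; triangles are abundant w.h.p.

E[X] ≈ 110.69767; in regime p = Θ(1/n^{2/3}) E[X] diverges (above the triangle threshold p ~ 1/n).


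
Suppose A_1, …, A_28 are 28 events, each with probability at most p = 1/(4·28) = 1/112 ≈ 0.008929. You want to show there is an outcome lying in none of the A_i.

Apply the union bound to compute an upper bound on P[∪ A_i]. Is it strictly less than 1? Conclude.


Union bound: P[∪_{i=1}^{28} A_i] ≤ Σ_i P[A_i] ≤ 28·p = 28·(1/112) = 1/4.
Numerically: 1/4 ≈ 0.250000.
Is 1/4 < 1? YES.
Since P[∪ A_i] ≤ 1/4 < 1, the complement has P[∩ A_i^c] ≥ 1 − 1/4 = 3/4 > 0, so some outcome avoids every A_i.

28·p = 1/4 ≈ 0.250000; existence CERTIFIED by the union bound.


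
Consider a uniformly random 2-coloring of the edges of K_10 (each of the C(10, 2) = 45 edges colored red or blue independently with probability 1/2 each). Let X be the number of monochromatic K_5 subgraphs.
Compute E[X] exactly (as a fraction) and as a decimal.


Let X = Σ_S X_S over the C(10, 5) = 252 subsets S of size 5, where X_S = 1 if the K_5 on S is monochromatic.
For a fixed S, the K_5 on S has C(5, 2) = 10 edges. P[all 10 edges red] = (1/2)^10, and likewise for blue, so P[monochromatic] = 2·(1/2)^10 = 2^{1 − 10} = 1/512.
By linearity: E[X] = C(10, 5) · 2^{1 − 10} = 252 · 1/512 = 63/128.
Numerically: E[X] ≈ 0.492188.

E[X] = C(10,5)·2^(1−C(5,2)) = 63/128 ≈ 0.492188.


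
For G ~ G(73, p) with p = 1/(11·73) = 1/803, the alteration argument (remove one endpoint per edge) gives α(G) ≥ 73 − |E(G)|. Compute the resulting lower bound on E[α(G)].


E[|E(G)|] = C(73, 2)·p = 2628 · (1/803) = 36/11.
E[α(G)] ≥ n − E[|E(G)|] = 73 − 36/11 = 767/11.
Numerically: ≈ 69.72727.
(This is only a lower bound; the true E[α(G)] may be larger.)

E[α(G)] ≥ 767/11 ≈ 69.72727.


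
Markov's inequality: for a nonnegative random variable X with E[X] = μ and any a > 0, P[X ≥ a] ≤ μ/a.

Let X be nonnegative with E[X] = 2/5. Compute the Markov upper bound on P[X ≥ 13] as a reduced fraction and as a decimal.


μ = E[X] = 2/5, a = 13.
Markov: P[X ≥ 13] ≤ μ/a = (2/5)/13 = 2/65.
Numerically: ≈ 0.0308.
(Since a = 13 > μ = 0.4000, the bound 2/65 is < 1 and informative.)

P[X ≥ 13] ≤ 2/65 ≈ 0.0308.


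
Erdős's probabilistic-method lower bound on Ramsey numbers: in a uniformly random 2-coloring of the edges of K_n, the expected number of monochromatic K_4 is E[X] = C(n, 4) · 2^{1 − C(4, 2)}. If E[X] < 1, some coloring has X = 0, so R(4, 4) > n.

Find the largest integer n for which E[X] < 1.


We need C(n, 4) · 2^{1 − 6} < 1, i.e. C(n, 4) < 2^{6 − 1} = 32.
Check values of n near the boundary:
  n = 4: C(4, 4) = 1; 1 < 32? YES
  n = 5: C(5, 4) = 5; 5 < 32? YES
  n = 6: C(6, 4) = 15; 15 < 32? YES
  n = 7: C(7, 4) = 35; 35 < 32? NO
The largest n with C(n, 4) < 32 is n = 6 (where E[X] = 15/32 ≈ 0.468750). Hence R(4, 4) > 6, i.e. R(4, 4) ≥ 7.

Largest n = 6; hence R(4, 4) > 6.


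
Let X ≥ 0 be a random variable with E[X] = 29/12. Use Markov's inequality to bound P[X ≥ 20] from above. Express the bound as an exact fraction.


μ = E[X] = 29/12, a = 20.
Markov: P[X ≥ 20] ≤ μ/a = (29/12)/20 = 29/240.
Numerically: ≈ 0.12083.
(Since a = 20 > μ = 2.41667, the bound 29/240 is < 1 and informative.)

P[X ≥ 20] ≤ 29/240 ≈ 0.12083.


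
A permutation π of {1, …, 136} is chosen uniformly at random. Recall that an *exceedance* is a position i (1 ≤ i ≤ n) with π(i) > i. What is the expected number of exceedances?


Write X = Σ_{i=1}^{136} X_i, where X_i = 1_{π(i) > i}.
For each fixed i, π(i) is uniform over {1, …, 136} (marginal of a uniform permutation), so P[π(i) > i] = (n − i)/n. Summing: Σ_{i=1}^{136} (n − i)/n = (0 + 1 + … + 135)/136 = 136(136 − 1)/(2·136) = (136 − 1)/2.
Hence E[X] = Σ_{i=1}^{136} (136 − i)/136 = 135/2 ≈ 67.50000.

E[X] = 135/2 = 67.50000.


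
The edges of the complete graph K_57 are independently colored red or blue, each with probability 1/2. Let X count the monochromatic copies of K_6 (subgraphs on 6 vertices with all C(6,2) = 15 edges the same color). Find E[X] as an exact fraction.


Let X = Σ_S X_S over the C(57, 6) = 36288252 subsets S of size 6, where X_S = 1 if the K_6 on S is monochromatic.
For a fixed S, the K_6 on S has C(6, 2) = 15 edges. P[all 15 edges red] = (1/2)^15, and likewise for blue, so P[monochromatic] = 2·(1/2)^15 = 2^{1 − 15} = 1/16384.
By linearity: E[X] = C(57, 6) · 2^{1 − 15} = 36288252 · 1/16384 = 9072063/4096.
Numerically: E[X] ≈ 2214.8591.

E[X] = C(57,6)·2^(1−C(6,2)) = 9072063/4096 ≈ 2214.8591.


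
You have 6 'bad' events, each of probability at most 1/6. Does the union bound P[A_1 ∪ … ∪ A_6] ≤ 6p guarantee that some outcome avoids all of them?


Union bound: P[∪_{i=1}^{6} A_i] ≤ Σ_i P[A_i] ≤ 6·p = 6·(1/6) = 1.
Numerically: 1 ≈ 1.0000000.
Is 1 < 1? NO.
Since the bound 1 is ≥ 1, the union bound is uninformative here; it does NOT by itself certify existence.

6·p = 1 ≈ 1.0000000; existence NOT certified by the union bound.


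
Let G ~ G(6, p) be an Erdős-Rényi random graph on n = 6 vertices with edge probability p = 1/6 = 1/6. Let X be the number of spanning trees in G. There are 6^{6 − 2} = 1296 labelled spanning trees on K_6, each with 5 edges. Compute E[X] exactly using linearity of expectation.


K_6 has 6^{6 − 2} = 1296 labelled spanning trees.
For each such spanning tree H, let X_H = 1 if all 5 edges of H are present in G. Then P[X_H = 1] = p^{5} = (1/6)^{5} = 1/7776.
By linearity of expectation: E[X] = Σ_H E[X_H] = 1296 · p^{5} = 1296 · 1/7776 = 1/6.
Numerically: E[X] ≈ 0.16667.

E[X] = 1296 · (1/6)^{5} = 1/6 ≈ 0.16667.


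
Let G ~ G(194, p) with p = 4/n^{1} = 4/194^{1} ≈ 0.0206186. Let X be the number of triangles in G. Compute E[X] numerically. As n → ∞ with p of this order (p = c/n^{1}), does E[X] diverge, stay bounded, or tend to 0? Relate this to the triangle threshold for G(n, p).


Number of potential triangles: C(194, 3) = 1198144.
Each occurs with probability p³ ≈ (0.0206186)³ ≈ 8.76546145e-06.
By linearity: E[X] = C(194, 3)·p³ ≈ 1198144 · 8.76546145e-06 ≈ 10.502285.
Here α = 1, so p = 4/n is exactly at the triangle threshold p ~ 1/n. Asymptotically E[X] → c³/6 = 4³/6 = 32/3 ≈ 10.666667, a bounded constant. In this regime the triangle count is asymptotically Poisson(c³/6).

E[X] ≈ 10.502285; in regime p = Θ(1/n^{1}) E[X] stays bounded (at the triangle threshold p ~ 1/n).


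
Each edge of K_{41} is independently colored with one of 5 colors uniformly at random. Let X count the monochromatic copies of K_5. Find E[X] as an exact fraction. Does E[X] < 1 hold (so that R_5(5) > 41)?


E[X] = C(41, 5) · 5^{1 − 10} = 749398 · 5^{−9} = 749398/1953125.
As a reduced fraction: E[X] = 749398/1953125 ≈ 0.384.
Is E[X] < 1? YES.
Since E[X] < 1, there exists a 5-coloring of K_{41} with no monochromatic K_5; hence R_5(5) > 41.

E[X] = 749398/1953125 ≈ 0.384; E[X] < 1, so R_5(5) > 41.


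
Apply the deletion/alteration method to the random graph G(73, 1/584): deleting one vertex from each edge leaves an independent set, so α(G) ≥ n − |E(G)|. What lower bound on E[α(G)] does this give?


E[|E(G)|] = C(73, 2)·p = 2628 · (1/584) = 9/2.
E[α(G)] ≥ n − E[|E(G)|] = 73 − 9/2 = 137/2.
Numerically: ≈ 68.500.
(This is only a lower bound; the true E[α(G)] may be larger.)

E[α(G)] ≥ 137/2 ≈ 68.500.


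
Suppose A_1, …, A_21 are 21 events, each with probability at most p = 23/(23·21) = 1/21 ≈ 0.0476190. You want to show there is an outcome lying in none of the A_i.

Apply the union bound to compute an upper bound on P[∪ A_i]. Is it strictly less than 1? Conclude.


Union bound: P[∪_{i=1}^{21} A_i] ≤ Σ_i P[A_i] ≤ 21·p = 21·(1/21) = 1.
Numerically: 1 ≈ 1.0000000.
Is 1 < 1? NO.
Since the bound 1 is ≥ 1, the union bound is uninformative here; it does NOT by itself certify existence.

21·p = 1 ≈ 1.0000000; existence NOT certified by the union bound.


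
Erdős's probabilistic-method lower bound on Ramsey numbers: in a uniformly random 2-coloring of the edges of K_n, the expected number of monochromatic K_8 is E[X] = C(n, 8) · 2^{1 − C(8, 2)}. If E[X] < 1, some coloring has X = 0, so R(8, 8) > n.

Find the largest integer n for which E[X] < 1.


We need C(n, 8) · 2^{1 − 28} < 1, i.e. C(n, 8) < 2^{28 − 1} = 134217728.
Check values of n near the boundary:
  n = 40: C(40, 8) = 76904685; 76904685 < 134217728? YES
  n = 41: C(41, 8) = 95548245; 95548245 < 134217728? YES
  n = 42: C(42, 8) = 118030185; 118030185 < 134217728? YES
  n = 43: C(43, 8) = 145008513; 145008513 < 134217728? NO
The largest n with C(n, 8) < 134217728 is n = 42 (where E[X] = 118030185/134217728 ≈ 0.87939). Hence R(8, 8) > 42, i.e. R(8, 8) ≥ 43.

Largest n = 42; hence R(8, 8) > 42.


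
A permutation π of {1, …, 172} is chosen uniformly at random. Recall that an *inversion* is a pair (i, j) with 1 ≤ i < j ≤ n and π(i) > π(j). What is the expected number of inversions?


Write X = Σ X_I over the C(172, 2) = 14706 pairs i < j, with X_I the indicator of one inversion.
There are 14706 indicators.
For each fixed pair i < j, the values π(i) and π(j) are two distinct elements of {1, …, 172} in uniformly random order; by symmetry P[π(i) > π(j)] = 1/2.
By linearity: E[X] = 14706 · (1/2) = C(172, 2) · (1/2) = 14706/2 = 7353 ≈ 7353.00000.

E[X] = 7353 = 7353.00000.


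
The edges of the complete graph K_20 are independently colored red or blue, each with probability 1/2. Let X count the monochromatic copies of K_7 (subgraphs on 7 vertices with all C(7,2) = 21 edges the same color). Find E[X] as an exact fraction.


Let X = Σ_S X_S over the C(20, 7) = 77520 subsets S of size 7, where X_S = 1 if the K_7 on S is monochromatic.
For a fixed S, the K_7 on S has C(7, 2) = 21 edges. P[all 21 edges red] = (1/2)^21, and likewise for blue, so P[monochromatic] = 2·(1/2)^21 = 2^{1 − 21} = 1/1048576.
Summing: E[X] = C(20, 7) · 2^{1 − 21} = 77520 · 1/1048576 = 4845/65536.
Numerically: E[X] ≈ 0.073929.

E[X] = C(20,7)·2^(1−C(7,2)) = 4845/65536 ≈ 0.073929.


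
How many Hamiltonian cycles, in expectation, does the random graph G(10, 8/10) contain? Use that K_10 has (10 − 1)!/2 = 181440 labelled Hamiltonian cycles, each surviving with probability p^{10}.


K_10 has (10 − 1)!/2 = 181440 labelled Hamiltonian cycles.
For each such Hamiltonian cycle H, let X_H = 1 if all 10 edges of H are present in G. Then P[X_H = 1] = p^{10} = (4/5)^{10} = 1048576/9765625.
Summing the indicators: E[X] = Σ_H E[X_H] = 181440 · p^{10} = 181440 · 1048576/9765625 = 38050725888/1953125.
Numerically: E[X] ≈ 19482.

E[X] = 181440 · (4/5)^{10} = 38050725888/1953125 ≈ 19482.


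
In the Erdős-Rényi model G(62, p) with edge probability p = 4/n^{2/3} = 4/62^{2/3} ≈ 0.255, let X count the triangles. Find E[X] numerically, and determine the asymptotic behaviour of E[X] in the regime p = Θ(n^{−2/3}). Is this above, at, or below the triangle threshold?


Number of potential triangles: C(62, 3) = 37820.
Each occurs with probability p³ ≈ (0.255)³ ≈ 1.66493e-02.
By linearity: E[X] = C(62, 3)·p³ ≈ 37820 · 1.66493e-02 ≈ 629.677.
Since α = 2/3 < 1, p = c/n^{2/3} ≫ 1/n is above the triangle threshold p ~ 1/n. Asymptotically E[X] ~ (c³/6)·n^{3(1−α)} = (4³/6)·n^{1} → ∞; triangles are abundant w.h.p.

E[X] ≈ 629.677; in regime p = Θ(1/n^{2/3}) E[X] diverges (above the triangle threshold p ~ 1/n).


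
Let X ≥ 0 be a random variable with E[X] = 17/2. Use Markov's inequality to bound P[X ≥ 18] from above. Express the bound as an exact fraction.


μ = E[X] = 17/2, a = 18.
Markov: P[X ≥ 18] ≤ μ/a = (17/2)/18 = 17/36.
Numerically: ≈ 0.47222.
(Since a = 18 > μ = 8.50000, the bound 17/36 is < 1 and informative.)

P[X ≥ 18] ≤ 17/36 ≈ 0.47222.


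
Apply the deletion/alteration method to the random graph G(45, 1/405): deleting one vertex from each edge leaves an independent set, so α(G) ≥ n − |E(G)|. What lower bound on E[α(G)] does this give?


E[|E(G)|] = C(45, 2)·p = 990 · (1/405) = 22/9.
E[α(G)] ≥ n − E[|E(G)|] = 45 − 22/9 = 383/9.
Numerically: ≈ 42.55556.
(This is only a lower bound; the true E[α(G)] may be larger.)

E[α(G)] ≥ 383/9 ≈ 42.55556.


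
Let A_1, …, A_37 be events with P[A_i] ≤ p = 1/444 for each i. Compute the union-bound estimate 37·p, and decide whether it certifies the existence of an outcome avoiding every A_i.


Union bound: P[∪_{i=1}^{37} A_i] ≤ Σ_i P[A_i] ≤ 37·p = 37·(1/444) = 1/12.
Numerically: 1/12 ≈ 0.0833333.
Is 1/12 < 1? YES.
Since P[∪ A_i] ≤ 1/12 < 1, the complement has P[∩ A_i^c] ≥ 1 − 1/12 = 11/12 > 0, so some outcome avoids every A_i.

37·p = 1/12 ≈ 0.0833333; existence CERTIFIED by the union bound.


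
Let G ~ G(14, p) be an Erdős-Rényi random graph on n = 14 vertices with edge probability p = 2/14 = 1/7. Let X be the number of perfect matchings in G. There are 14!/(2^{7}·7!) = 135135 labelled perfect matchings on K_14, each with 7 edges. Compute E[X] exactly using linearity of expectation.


K_14 has 14!/(2^{7}·7!) = 135135 labelled perfect matchings.
For each such perfect matching H, let X_H = 1 if all 7 edges of H are present in G. Then P[X_H = 1] = p^{7} = (1/7)^{7} = 1/823543.
By linearity: E[X] = Σ_H E[X_H] = 135135 · p^{7} = 135135 · 1/823543 = 19305/117649.
Numerically: E[X] ≈ 0.1641.

E[X] = 135135 · (1/7)^{7} = 19305/117649 ≈ 0.1641.


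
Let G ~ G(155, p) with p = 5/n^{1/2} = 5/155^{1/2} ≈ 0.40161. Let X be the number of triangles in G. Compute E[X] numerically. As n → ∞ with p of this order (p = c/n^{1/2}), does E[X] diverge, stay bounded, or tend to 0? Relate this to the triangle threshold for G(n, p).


Number of potential triangles: C(155, 3) = 608685.
Each occurs with probability p³ ≈ (0.40161)³ ≈ 6.4775752e-02.
By linearity: E[X] = C(155, 3)·p³ ≈ 608685 · 6.4775752e-02 ≈ 39428.02881.
Since α = 1/2 < 1, p = c/n^{1/2} ≫ 1/n is above the triangle threshold p ~ 1/n. Asymptotically E[X] ~ (c³/6)·n^{3(1−α)} = (5³/6)·n^{1.5} → ∞; triangles are abundant w.h.p.

E[X] ≈ 39428.02881; in regime p = Θ(1/n^{1/2}) E[X] diverges (above the triangle threshold p ~ 1/n).


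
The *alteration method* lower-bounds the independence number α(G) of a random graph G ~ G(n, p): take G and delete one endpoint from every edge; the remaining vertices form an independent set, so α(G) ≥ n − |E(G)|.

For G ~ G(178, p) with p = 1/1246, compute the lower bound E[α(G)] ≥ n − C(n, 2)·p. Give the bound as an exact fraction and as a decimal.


E[|E(G)|] = C(178, 2)·p = 15753 · (1/1246) = 177/14.
E[α(G)] ≥ n − E[|E(G)|] = 178 − 177/14 = 2315/14.
Numerically: ≈ 165.357.
(This is only a lower bound; the true E[α(G)] may be larger.)

E[α(G)] ≥ 2315/14 ≈ 165.357.


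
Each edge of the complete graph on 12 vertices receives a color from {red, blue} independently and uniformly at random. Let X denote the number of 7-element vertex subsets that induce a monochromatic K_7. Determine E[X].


Let X = Σ_S X_S over the C(12, 7) = 792 subsets S of size 7, where X_S = 1 if the K_7 on S is monochromatic.
For a fixed S, the K_7 on S has C(7, 2) = 21 edges. P[all 21 edges red] = (1/2)^21, and likewise for blue, so P[monochromatic] = 2·(1/2)^21 = 2^{1 − 21} = 1/1048576.
Summing: E[X] = C(12, 7) · 2^{1 − 21} = 792 · 1/1048576 = 99/131072.
Numerically: E[X] ≈ 0.00076.

E[X] = C(12,7)·2^(1−C(7,2)) = 99/131072 ≈ 0.00076.


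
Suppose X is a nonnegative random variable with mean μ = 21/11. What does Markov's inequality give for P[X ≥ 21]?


μ = E[X] = 21/11, a = 21.
Markov: P[X ≥ 21] ≤ μ/a = (21/11)/21 = 1/11.
Numerically: ≈ 0.0909.
(Since a = 21 > μ = 1.9091, the bound 1/11 is < 1 and informative.)

P[X ≥ 21] ≤ 1/11 ≈ 0.0909.


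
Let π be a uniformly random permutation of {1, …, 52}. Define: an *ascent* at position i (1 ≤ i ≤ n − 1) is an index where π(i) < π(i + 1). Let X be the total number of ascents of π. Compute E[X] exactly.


Write X = Σ X_I over i = 1, …, 51, with X_I the indicator of one ascent.
There are 51 indicators.
For each fixed i, the pair (π(i), π(i+1)) is a uniformly random ordered pair of distinct values from {1, …, 52}; by symmetry P[π(i) < π(i+1)] = 1/2.
By linearity: E[X] = 51 · (1/2) = (52 − 1) · (1/2) = 51/2 ≈ 25.50000.

E[X] = 51/2 = 25.50000.


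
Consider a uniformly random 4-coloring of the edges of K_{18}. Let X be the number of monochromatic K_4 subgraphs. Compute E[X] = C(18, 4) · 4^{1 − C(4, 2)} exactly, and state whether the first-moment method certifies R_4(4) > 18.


E[X] = C(18, 4) · 4^{1 − 6} = 3060 · 4^{−5} = 3060/1024.
As a reduced fraction: E[X] = 765/256 ≈ 2.9883.
Is E[X] < 1? NO.
Since E[X] ≥ 1, the first-moment bound is inconclusive at n = 18; it does NOT by itself certify R_4(4) > 18.

E[X] = 765/256 ≈ 2.9883; E[X] ≥ 1; first-moment method inconclusive here.


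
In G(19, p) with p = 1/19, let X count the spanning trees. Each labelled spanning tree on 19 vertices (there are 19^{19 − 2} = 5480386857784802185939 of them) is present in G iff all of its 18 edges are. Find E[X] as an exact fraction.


K_19 has 19^{19 − 2} = 5480386857784802185939 labelled spanning trees.
For each such spanning tree H, let X_H = 1 if all 18 edges of H are present in G. Then P[X_H = 1] = p^{18} = (1/19)^{18} = 1/104127350297911241532841.
Summing the indicators: E[X] = Σ_H E[X_H] = 5480386857784802185939 · p^{18} = 5480386857784802185939 · 1/104127350297911241532841 = 1/19.
Numerically: E[X] ≈ 0.0526.

E[X] = 5480386857784802185939 · (1/19)^{18} = 1/19 ≈ 0.0526.


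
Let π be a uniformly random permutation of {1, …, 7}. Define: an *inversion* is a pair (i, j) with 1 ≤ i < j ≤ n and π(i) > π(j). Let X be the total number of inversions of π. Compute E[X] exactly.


Write X = Σ X_I over the C(7, 2) = 21 pairs i < j, with X_I the indicator of one inversion.
There are 21 indicators.
For each fixed pair i < j, the values π(i) and π(j) are two distinct elements of {1, …, 7} in uniformly random order; by symmetry P[π(i) > π(j)] = 1/2.
By linearity: E[X] = 21 · (1/2) = C(7, 2) · (1/2) = 21/2 = 21/2 ≈ 10.5000.

E[X] = 21/2 = 10.5000.


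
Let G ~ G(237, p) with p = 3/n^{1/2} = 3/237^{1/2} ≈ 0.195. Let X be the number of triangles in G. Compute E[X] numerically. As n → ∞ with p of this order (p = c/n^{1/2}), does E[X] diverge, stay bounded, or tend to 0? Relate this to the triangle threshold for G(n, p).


Number of potential triangles: C(237, 3) = 2190670.
Each occurs with probability p³ ≈ (0.195)³ ≈ 7.40016e-03.
By linearity: E[X] = C(237, 3)·p³ ≈ 2190670 · 7.40016e-03 ≈ 16211.314.
Since α = 1/2 < 1, p = c/n^{1/2} ≫ 1/n is above the triangle threshold p ~ 1/n. Asymptotically E[X] ~ (c³/6)·n^{3(1−α)} = (3³/6)·n^{1.5} → ∞; triangles are abundant w.h.p.

E[X] ≈ 16211.314; in regime p = Θ(1/n^{1/2}) E[X] diverges (above the triangle threshold p ~ 1/n).


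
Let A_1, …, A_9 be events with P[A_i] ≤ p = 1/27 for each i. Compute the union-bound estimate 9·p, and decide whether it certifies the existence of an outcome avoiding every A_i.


Union bound: P[∪_{i=1}^{9} A_i] ≤ Σ_i P[A_i] ≤ 9·p = 9·(1/27) = 1/3.
Numerically: 1/3 ≈ 0.33333.
Is 1/3 < 1? YES.
Since P[∪ A_i] ≤ 1/3 < 1, the complement has P[∩ A_i^c] ≥ 1 − 1/3 = 2/3 > 0, so some outcome avoids every A_i.

9·p = 1/3 ≈ 0.33333; existence CERTIFIED by the union bound.


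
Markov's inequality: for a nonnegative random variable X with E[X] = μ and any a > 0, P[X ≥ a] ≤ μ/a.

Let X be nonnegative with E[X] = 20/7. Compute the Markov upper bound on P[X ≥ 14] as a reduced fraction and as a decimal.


μ = E[X] = 20/7, a = 14.
Markov: P[X ≥ 14] ≤ μ/a = (20/7)/14 = 10/49.
Numerically: ≈ 0.204.
(Since a = 14 > μ = 2.857, the bound 10/49 is < 1 and informative.)

P[X ≥ 14] ≤ 10/49 ≈ 0.204.


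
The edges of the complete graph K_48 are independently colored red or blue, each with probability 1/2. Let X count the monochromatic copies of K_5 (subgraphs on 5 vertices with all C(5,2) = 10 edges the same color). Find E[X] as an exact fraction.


Let X = Σ_S X_S over the C(48, 5) = 1712304 subsets S of size 5, where X_S = 1 if the K_5 on S is monochromatic.
For a fixed S, the K_5 on S has C(5, 2) = 10 edges. P[all 10 edges red] = (1/2)^10, and likewise for blue, so P[monochromatic] = 2·(1/2)^10 = 2^{1 − 10} = 1/512.
By linearity: E[X] = C(48, 5) · 2^{1 − 10} = 1712304 · 1/512 = 107019/32.
Numerically: E[X] ≈ 3344.344.

E[X] = C(48,5)·2^(1−C(5,2)) = 107019/32 ≈ 3344.344.


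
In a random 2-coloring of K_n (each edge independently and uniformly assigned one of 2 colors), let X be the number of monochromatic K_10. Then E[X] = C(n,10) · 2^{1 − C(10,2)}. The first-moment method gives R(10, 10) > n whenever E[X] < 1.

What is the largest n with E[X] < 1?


We need C(n, 10) · 2^{1 − 45} < 1, i.e. C(n, 10) < 2^{45 − 1} = 17592186044416.
Check values of n near the boundary:
  n = 94: C(94, 10) = 9041256841903; 9041256841903 < 17592186044416? YES
  n = 95: C(95, 10) = 10104934117421; 10104934117421 < 17592186044416? YES
  n = 96: C(96, 10) = 11279926456656; 11279926456656 < 17592186044416? YES
  n = 97: C(97, 10) = 12576469727536; 12576469727536 < 17592186044416? YES
  n = 98: C(98, 10) = 14005614014756; 14005614014756 < 17592186044416? YES
  n = 99: C(99, 10) = 15579278510796; 15579278510796 < 17592186044416? YES
  n = 100: C(100, 10) = 17310309456440; 17310309456440 < 17592186044416? YES
  n = 101: C(101, 10) = 19212541264840; 19212541264840 < 17592186044416? NO
  n = 102: C(102, 10) = 21300860967540; 21300860967540 < 17592186044416? NO
The largest n with C(n, 10) < 17592186044416 is n = 100 (where E[X] = 2163788682055/2199023255552 ≈ 0.98398). Hence R(10, 10) > 100, i.e. R(10, 10) ≥ 101.

Largest n = 100; hence R(10, 10) > 100.


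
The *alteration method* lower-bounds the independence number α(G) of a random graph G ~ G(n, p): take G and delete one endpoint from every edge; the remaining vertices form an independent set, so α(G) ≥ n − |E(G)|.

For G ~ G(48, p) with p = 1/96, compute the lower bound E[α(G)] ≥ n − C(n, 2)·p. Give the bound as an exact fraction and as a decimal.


E[|E(G)|] = C(48, 2)·p = 1128 · (1/96) = 47/4.
E[α(G)] ≥ n − E[|E(G)|] = 48 − 47/4 = 145/4.
Numerically: ≈ 36.250000.
(This is only a lower bound; the true E[α(G)] may be larger.)

E[α(G)] ≥ 145/4 ≈ 36.250000.


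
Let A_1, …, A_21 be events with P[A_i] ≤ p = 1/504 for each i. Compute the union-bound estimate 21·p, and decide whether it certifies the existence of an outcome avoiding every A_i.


Union bound: P[∪_{i=1}^{21} A_i] ≤ Σ_i P[A_i] ≤ 21·p = 21·(1/504) = 1/24.
Numerically: 1/24 ≈ 0.041667.
Is 1/24 < 1? YES.
Since P[∪ A_i] ≤ 1/24 < 1, the complement has P[∩ A_i^c] ≥ 1 − 1/24 = 23/24 > 0, so some outcome avoids every A_i.

21·p = 1/24 ≈ 0.041667; existence CERTIFIED by the union bound.


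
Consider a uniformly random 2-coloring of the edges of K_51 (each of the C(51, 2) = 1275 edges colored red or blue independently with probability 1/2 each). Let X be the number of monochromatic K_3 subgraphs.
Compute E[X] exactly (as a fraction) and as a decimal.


Let X = Σ_S X_S over the C(51, 3) = 20825 subsets S of size 3, where X_S = 1 if the K_3 on S is monochromatic.
For a fixed S, the K_3 on S has C(3, 2) = 3 edges. P[all 3 edges red] = (1/2)^3, and likewise for blue, so P[monochromatic] = 2·(1/2)^3 = 2^{1 − 3} = 1/4.
By linearity: E[X] = C(51, 3) · 2^{1 − 3} = 20825 · 1/4 = 20825/4.
Numerically: E[X] ≈ 5206.250000.

E[X] = C(51,3)·2^(1−C(3,2)) = 20825/4 ≈ 5206.250000.
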